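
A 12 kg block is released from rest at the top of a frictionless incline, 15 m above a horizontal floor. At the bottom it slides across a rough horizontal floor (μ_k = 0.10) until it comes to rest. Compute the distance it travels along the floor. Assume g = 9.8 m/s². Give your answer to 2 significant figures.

Energy at the top = energy at the end + work done against friction:
At rest all PE has been dissipated by friction: mgh = μ_k m g d
d = h/μ_k = 15/0.10 = 150.0 m

d = 150 m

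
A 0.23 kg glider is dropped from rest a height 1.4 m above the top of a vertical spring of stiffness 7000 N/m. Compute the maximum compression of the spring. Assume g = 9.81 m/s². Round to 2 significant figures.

Let x be the compression. The total drop is H + x, and the glider is instantaneously at rest at max compression, so energy conservation gives:
mg(H + x) = ½kx²
½(7000)x² − (0.23)(9.81)x − (0.23)(9.81)(1.4) = 0
3500x² − 2.256x − 3.159 = 0
x = [2.256 + √(5.091 + 44223)]/(2 × 3500) = 0.03037 m

x = 0.030 m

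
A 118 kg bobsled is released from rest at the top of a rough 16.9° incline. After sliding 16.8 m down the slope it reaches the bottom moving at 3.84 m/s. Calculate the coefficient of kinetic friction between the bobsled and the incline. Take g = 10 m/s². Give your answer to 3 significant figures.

μ_k = 0.258

Energy balance down the incline: mg L sinθ − ½mv² = μ_k (mg cosθ) L
mgL sinθ = 5762.9 J; ½mv² = 869.99 J
W_f = 5762.9 − 869.99 = 4893 J
μ_k = W_f/(mg cosθ · L) = 4893/(1129 × 16.8) = 0.2580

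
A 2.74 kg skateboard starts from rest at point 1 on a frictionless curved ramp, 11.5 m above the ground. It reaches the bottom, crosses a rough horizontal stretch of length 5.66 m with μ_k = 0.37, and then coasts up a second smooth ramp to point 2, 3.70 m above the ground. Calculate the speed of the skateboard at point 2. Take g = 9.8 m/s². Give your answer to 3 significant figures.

v = 10.6 m/s

Energy at 1: mgh₁ = (2.74)(9.8)(11.5) = 308.80 J
Friction loss: W_f = μ_k mg d = 56.23 J
At 2: ½mv² + mgh₂ = mgh₁ − W_f
½mv² = 308.80 − 56.23 − 99.352 = 153.21 J
v = √(2 × 153.21/2.74) = 10.58 m/s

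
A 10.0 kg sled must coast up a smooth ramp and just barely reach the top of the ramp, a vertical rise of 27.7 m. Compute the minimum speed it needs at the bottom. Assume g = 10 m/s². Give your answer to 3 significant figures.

v = 23.5 m/s

At the top it is momentarily at rest, so all KE converts to PE: ½mv² = mgh
v = √(2gh) = √(2 × 10 × 27.7) = 23.54 m/s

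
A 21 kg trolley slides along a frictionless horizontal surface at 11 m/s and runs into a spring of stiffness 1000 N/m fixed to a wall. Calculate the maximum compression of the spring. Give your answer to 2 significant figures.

At max compression the trolley is momentarily at rest: ½mv² = ½kx²
x = v√(m/k) = 11 × √(21/1000) = 1.594 m

x = 1.6 m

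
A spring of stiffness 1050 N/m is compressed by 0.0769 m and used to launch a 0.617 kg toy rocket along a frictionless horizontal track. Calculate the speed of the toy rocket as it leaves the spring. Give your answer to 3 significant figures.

v = 3.17 m/s

Spring PE converts entirely to kinetic energy: ½kx² = ½mv²
v = x√(k/m) = 0.0769 × √(1050/0.617) = 3.172 m/s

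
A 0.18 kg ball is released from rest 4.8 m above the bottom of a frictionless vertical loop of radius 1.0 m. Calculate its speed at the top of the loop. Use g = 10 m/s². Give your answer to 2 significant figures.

v = 7.5 m/s

Energy conservation: mgh = ½mv_top² + mg(2r)
v_top² = 2g(h − 2r) = 2(10)(4.8 − 2.000) = 56.00
v_top = 7.483 m/s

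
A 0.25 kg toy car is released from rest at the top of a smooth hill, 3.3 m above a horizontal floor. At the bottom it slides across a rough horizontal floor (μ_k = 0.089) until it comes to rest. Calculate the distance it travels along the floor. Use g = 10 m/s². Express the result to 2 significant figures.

Energy bookkeeping (friction removes W_f = μ_k N d):
At rest all PE has been dissipated by friction: mgh = μ_k m g d
d = h/μ_k = 3.3/0.089 = 37.08 m

d = 37 m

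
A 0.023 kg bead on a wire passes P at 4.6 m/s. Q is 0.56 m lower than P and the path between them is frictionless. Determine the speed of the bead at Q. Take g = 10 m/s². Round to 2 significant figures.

v = 5.7 m/s

By conservation of mechanical energy, ½mv₀² + mgh = ½mv²
v² = v₀² + 2gh = (4.6)² + 2(10)(0.56) = 32.360
v = √32.360 = 5.689 m/s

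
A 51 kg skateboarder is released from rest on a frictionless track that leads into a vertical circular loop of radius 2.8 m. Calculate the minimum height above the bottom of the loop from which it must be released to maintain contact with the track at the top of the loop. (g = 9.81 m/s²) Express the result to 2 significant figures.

h = 7.0 m

At the top, for minimum speed gravity alone supplies the centripetal force: mg = mv_top²/r ⇒ v_top² = gr = 27.47 m²/s²
Energy conservation from release height h to the top (height 2r): mgh = ½mv_top² + mg(2r)
h = v_top²/(2g) + 2r = r/2 + 2r = 5r/2 = 7.000 m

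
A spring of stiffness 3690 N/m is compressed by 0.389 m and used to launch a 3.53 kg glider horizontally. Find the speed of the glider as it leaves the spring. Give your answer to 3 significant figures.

Conservation of energy: ½kx² = ½mv²
v = x√(k/m) = 0.389 × √(3690/3.53) = 12.58 m/s

v = 12.6 m/s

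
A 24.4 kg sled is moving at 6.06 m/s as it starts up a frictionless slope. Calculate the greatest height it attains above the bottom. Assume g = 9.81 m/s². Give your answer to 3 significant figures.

h = 1.87 m

Setting KE at the bottom equal to PE gained: ½mv² = mgh
h = v²/(2g) = 6.06²/(2 × 9.81) = 1.872 m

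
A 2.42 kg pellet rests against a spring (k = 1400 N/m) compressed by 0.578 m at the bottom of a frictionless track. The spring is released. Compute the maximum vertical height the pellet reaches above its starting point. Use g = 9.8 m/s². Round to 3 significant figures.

h = 9.86 m

At maximum height the pellet is at rest, so ½kx² = mgh
h = kx²/(2mg) = (1400)(0.578)²/(2 × 2.42 × 9.8) = 9.861 m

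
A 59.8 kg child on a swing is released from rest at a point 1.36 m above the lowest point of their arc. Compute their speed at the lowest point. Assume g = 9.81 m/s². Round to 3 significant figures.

Equating total energy at the two states: mgh = ½mv²
The mass cancels from both sides.
v = √(2gh) = √(2 × 9.81 × 1.36) = √26.683 = 5.166 m/s

v = 5.17 m/s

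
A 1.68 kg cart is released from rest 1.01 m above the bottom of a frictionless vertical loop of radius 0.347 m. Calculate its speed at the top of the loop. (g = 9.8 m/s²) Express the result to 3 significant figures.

v = 2.49 m/s

Energy conservation: mgh = ½mv_top² + mg(2r)
v_top² = 2g(h − 2r) = 2(9.8)(1.01 − 0.6940) = 6.194
v_top = 2.489 m/s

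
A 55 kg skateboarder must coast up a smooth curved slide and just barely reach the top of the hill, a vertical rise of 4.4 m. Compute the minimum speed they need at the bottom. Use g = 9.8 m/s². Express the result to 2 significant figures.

At the top they are momentarily at rest, so all KE converts to PE: ½mv² = mgh
v = √(2gh) = √(2 × 9.8 × 4.4) = 9.287 m/s

v = 9.3 m/s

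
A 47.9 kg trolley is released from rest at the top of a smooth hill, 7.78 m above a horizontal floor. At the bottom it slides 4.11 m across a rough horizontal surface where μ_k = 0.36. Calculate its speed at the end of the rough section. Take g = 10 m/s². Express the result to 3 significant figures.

Applying the work–energy principle:
mgh = ½mv² + μ_k m g d
W_f = μ_k mg d = (0.36)(47.9)(10)(4.11) = 708.7 J
½mv² = mgh − W_f = 3726.6 − 708.7 = 3017.9 J
v = √(2 × 3017.9/47.9) = 11.23 m/s

v = 11.2 m/s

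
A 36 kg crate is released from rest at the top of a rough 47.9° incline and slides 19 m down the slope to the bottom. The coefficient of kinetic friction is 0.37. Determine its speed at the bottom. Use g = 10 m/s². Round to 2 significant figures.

v = 14 m/s

Work–energy: mg(L sinθ) − μ_k(mg cosθ)L = ½mv²
mgh = mgL sinθ = (36)(10)(19)sin47.9° = 5075.1 J
W_f = μ_k mg cosθ · L = (0.37)(36)(10)cos47.9°·19 = 1697 J
½mv² = 5075.1 − 1697 = 3378.4 J
v = √(2 × 3378.4/36) = 13.70 m/s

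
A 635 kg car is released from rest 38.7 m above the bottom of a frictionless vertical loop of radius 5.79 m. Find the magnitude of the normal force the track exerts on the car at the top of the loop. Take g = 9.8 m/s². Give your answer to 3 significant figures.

Energy from release to top (height 2r): mgh = ½mv_top² + mg(2r)
v_top² = 2g(h − 2r) = 2(9.8)(38.7 − 11.58) = 531.55 m²/s²
At the top, both N and weight point toward the centre: N + mg = mv_top²/r
N = m(v_top²/r − g) = 635(531.55/5.79 − 9.8) = 52073 N

N = 52100 N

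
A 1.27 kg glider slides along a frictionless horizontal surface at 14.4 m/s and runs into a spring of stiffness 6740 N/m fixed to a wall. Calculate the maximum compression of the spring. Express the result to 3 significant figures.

x = 0.198 m

At max compression the glider is momentarily at rest: ½mv² = ½kx²
x = v√(m/k) = 14.4 × √(1.27/6740) = 0.1977 m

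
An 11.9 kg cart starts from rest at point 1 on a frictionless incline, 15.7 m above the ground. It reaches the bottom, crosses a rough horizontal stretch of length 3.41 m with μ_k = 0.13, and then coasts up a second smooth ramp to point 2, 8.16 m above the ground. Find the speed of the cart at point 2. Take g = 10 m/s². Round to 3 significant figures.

v = 11.9 m/s

Energy at 1: mgh₁ = (11.9)(10)(15.7) = 1868.3 J
Friction loss: W_f = μ_k mg d = 52.75 J
At 2: ½mv² + mgh₂ = mgh₁ − W_f
½mv² = 1868.3 − 52.75 − 971.04 = 844.51 J
v = √(2 × 844.51/11.9) = 11.91 m/s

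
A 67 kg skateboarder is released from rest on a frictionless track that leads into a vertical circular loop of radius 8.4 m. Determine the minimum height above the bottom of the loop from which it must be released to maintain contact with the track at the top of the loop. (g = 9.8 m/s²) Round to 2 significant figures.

At the top, for minimum speed gravity alone supplies the centripetal force: mg = mv_top²/r ⇒ v_top² = gr = 82.32 m²/s²
Energy conservation from release height h to the top (height 2r): mgh = ½mv_top² + mg(2r)
h = v_top²/(2g) + 2r = r/2 + 2r = 5r/2 = 21.00 m

h = 21 m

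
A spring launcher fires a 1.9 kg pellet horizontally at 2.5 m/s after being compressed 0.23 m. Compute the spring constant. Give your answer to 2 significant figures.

Spring PE at full compression equals KE at release: ½kx² = ½mv²
k = mv²/x² = (1.9)(2.5)²/(0.23)² = 224.5 N/m

k = 220 N/m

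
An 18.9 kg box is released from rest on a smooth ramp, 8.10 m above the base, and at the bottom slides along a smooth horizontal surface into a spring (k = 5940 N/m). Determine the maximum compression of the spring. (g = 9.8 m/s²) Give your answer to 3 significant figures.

x = 0.711 m

Gravitational PE at the top equals spring PE at max compression: mgh = ½kx²
x = √(2mgh/k) = √(2 × 18.9 × 9.8 × 8.10 / 5940) = 0.7107 m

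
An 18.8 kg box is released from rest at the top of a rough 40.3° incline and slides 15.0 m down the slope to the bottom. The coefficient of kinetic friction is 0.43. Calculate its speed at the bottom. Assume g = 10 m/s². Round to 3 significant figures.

Energy: mgh = ½mv² + W_f, with h = L sinθ and W_f = μ_k (mg cosθ) L
mgh = mgL sinθ = (18.8)(10)(15.0)sin40.3° = 1823.9 J
W_f = μ_k mg cosθ · L = (0.43)(18.8)(10)cos40.3°·15.0 = 924.8 J
½mv² = 1823.9 − 924.8 = 899.14 J
v = √(2 × 899.14/18.8) = 9.780 m/s

v = 9.78 m/s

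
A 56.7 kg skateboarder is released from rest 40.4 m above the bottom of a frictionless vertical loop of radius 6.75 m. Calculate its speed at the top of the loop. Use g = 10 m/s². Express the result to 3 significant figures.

Energy conservation: mgh = ½mv_top² + mg(2r)
v_top² = 2g(h − 2r) = 2(10)(40.4 − 13.50) = 538.0
v_top = 23.19 m/s

v = 23.2 m/s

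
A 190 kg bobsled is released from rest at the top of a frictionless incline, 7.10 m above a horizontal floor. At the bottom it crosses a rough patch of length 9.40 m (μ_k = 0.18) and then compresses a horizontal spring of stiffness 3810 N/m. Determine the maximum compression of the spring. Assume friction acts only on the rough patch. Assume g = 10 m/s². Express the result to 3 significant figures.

x = 2.32 m

Initial energy: E₁ = mgh = (190)(10)(7.10) = 13490 J
Friction removes W_f = μ_k mg d = (0.18)(190)(10)(9.40) = 3215 J
Energy reaching the spring: E = 13490 − 3215 = 10275 J
At max compression ½kx² = E ⇒ x = √(2E/k) = √(2 × 10275/3810) = 2.322 m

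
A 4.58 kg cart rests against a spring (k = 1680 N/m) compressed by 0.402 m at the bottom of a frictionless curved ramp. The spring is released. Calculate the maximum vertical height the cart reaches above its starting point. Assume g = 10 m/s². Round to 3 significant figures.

At maximum height the cart is at rest, so ½kx² = mgh
h = kx²/(2mg) = (1680)(0.402)²/(2 × 4.58 × 10) = 2.964 m

h = 2.96 m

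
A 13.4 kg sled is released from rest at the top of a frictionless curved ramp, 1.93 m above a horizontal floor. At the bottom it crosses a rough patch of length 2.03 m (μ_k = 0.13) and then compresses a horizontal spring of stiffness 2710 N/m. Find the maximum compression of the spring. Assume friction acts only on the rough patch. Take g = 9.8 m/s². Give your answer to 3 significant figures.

Initial energy: E₁ = mgh = (13.4)(9.8)(1.93) = 253.45 J
Friction removes W_f = μ_k mg d = (0.13)(13.4)(9.8)(2.03) = 34.66 J
Energy reaching the spring: E = 253.45 − 34.66 = 218.79 J
At max compression ½kx² = E ⇒ x = √(2E/k) = √(2 × 218.79/2710) = 0.4018 m

x = 0.402 m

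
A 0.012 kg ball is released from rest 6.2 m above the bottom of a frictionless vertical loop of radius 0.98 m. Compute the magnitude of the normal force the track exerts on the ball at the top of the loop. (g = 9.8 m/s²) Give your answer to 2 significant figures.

N = 0.90 N

Energy from release to top (height 2r): mgh = ½mv_top² + mg(2r)
v_top² = 2g(h − 2r) = 2(9.8)(6.2 − 1.960) = 83.104 m²/s²
At the top, both N and weight point toward the centre: N + mg = mv_top²/r
N = m(v_top²/r − g) = 0.012(83.104/0.98 − 9.8) = 0.9000 N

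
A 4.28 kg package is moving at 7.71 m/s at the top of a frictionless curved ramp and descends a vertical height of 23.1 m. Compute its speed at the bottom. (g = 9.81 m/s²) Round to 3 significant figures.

Equating total energy at the two states: ½mv₀² + mgh = ½mv²
v² = v₀² + 2gh = (7.71)² + 2(9.81)(23.1) = 512.67
v = √512.67 = 22.64 m/s

v = 22.6 m/s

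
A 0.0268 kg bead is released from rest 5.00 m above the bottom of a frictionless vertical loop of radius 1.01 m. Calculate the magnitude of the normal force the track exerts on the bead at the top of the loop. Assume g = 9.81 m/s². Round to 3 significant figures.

N = 1.29 N

Energy from release to top (height 2r): mgh = ½mv_top² + mg(2r)
v_top² = 2g(h − 2r) = 2(9.81)(5.00 − 2.020) = 58.468 m²/s²
At the top, both N and weight point toward the centre: N + mg = mv_top²/r
N = m(v_top²/r − g) = 0.0268(58.468/1.01 − 9.81) = 1.289 N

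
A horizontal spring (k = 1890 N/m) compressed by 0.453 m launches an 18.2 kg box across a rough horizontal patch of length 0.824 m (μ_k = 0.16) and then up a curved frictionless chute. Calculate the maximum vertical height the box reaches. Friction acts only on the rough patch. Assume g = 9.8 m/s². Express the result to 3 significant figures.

h = 0.955 m

Spring energy: E₀ = ½kx² = ½(1890)(0.453)² = 193.92 J
Friction: W_f = μ_k mg d = (0.16)(18.2)(9.8)(0.824) = 23.51 J
Energy at base of ramp: E = 193.92 − 23.51 = 170.41 J
At max height all remaining energy is PE: mgh = E ⇒ h = E/(mg) = 170.41/(18.2 × 9.8) = 0.9554 m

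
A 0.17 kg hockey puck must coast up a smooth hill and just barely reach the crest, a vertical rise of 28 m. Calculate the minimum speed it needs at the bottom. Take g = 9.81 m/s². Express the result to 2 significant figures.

At the top it is momentarily at rest, so all KE converts to PE: ½mv² = mgh
v = √(2gh) = √(2 × 9.81 × 28) = 23.44 m/s

v = 23 m/s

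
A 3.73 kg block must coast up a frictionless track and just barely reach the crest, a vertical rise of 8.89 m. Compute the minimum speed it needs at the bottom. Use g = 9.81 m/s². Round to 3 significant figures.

v = 13.2 m/s

At the top it is momentarily at rest, so all KE converts to PE: ½mv² = mgh
v = √(2gh) = √(2 × 9.81 × 8.89) = 13.21 m/s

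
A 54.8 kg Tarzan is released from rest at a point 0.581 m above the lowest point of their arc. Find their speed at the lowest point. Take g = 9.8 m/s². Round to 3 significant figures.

By conservation of mechanical energy, mgh = ½mv²
v = √(2gh) = √(2 × 9.8 × 0.581) = √11.388 = 3.375 m/s

v = 3.37 m/s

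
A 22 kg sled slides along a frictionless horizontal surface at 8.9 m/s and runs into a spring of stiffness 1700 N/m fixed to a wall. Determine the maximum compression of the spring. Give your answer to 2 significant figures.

Conservation of energy between contact and max compression: ½mv² = ½kx²
x = v√(m/k) = 8.9 × √(22/1700) = 1.012 m

x = 1.0 m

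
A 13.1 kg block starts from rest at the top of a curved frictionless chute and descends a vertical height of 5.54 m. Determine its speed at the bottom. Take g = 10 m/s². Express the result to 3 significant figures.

Energy conservation between the two points: mgh = ½mv²
v = √(2gh) = √(2 × 10 × 5.54) = √110.80 = 10.53 m/s

v = 10.5 m/s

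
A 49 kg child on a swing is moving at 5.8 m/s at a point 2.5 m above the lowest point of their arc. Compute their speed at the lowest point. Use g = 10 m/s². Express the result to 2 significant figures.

Equating total energy at the two states: ½mv₀² + mgh = ½mv²
v² = v₀² + 2gh = (5.8)² + 2(10)(2.5) = 83.640
v = √83.640 = 9.145 m/s

v = 9.1 m/s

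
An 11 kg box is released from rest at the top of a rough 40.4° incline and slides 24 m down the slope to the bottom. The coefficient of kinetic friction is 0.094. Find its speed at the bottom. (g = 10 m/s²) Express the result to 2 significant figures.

v = 17 m/s

Energy: mgh = ½mv² + W_f, with h = L sinθ and W_f = μ_k (mg cosθ) L
mgh = mgL sinθ = (11)(10)(24)sin40.4° = 1711.0 J
W_f = μ_k mg cosθ · L = (0.094)(11)(10)cos40.4°·24 = 189.0 J
½mv² = 1711.0 − 189.0 = 1522.1 J
v = √(2 × 1522.1/11) = 16.64 m/s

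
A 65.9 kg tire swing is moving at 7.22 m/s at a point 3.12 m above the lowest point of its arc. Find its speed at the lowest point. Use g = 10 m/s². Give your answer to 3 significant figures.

By conservation of mechanical energy, ½mv₀² + mgh = ½mv²
v² = v₀² + 2gh = (7.22)² + 2(10)(3.12) = 114.53
v = √114.53 = 10.70 m/s

v = 10.7 m/s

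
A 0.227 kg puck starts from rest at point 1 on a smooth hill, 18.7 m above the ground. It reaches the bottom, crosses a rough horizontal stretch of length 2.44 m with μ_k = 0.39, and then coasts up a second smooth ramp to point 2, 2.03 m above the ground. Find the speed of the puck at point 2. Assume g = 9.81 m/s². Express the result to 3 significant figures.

Energy at 1: mgh₁ = (0.227)(9.81)(18.7) = 41.642 J
Friction loss: W_f = μ_k mg d = 2.119 J
At 2: ½mv² + mgh₂ = mgh₁ − W_f
½mv² = 41.642 − 2.119 − 4.5205 = 35.003 J
v = √(2 × 35.003/0.227) = 17.56 m/s

v = 17.6 m/s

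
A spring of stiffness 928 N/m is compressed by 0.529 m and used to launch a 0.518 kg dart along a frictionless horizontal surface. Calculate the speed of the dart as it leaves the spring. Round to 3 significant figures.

v = 22.4 m/s

The dart leaves the spring when the spring is at natural length, so ½kx² = ½mv²
v = x√(k/m) = 0.529 × √(928/0.518) = 22.39 m/s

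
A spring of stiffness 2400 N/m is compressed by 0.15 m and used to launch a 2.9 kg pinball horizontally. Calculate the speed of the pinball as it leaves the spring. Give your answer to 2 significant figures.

v = 4.3 m/s

Conservation of energy: ½kx² = ½mv²
v = x√(k/m) = 0.15 × √(2400/2.9) = 4.315 m/s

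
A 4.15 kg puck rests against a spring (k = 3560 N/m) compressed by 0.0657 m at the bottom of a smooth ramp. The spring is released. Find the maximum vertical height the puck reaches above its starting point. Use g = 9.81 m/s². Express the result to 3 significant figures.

All spring PE becomes gravitational PE at the highest point: ½kx² = mgh
h = kx²/(2mg) = (3560)(0.0657)²/(2 × 4.15 × 9.81) = 0.1887 m

h = 0.189 m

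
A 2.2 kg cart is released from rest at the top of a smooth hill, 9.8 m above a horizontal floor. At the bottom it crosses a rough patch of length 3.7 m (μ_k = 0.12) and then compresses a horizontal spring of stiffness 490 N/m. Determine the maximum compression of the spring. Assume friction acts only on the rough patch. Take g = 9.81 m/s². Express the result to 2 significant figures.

Initial energy: E₁ = mgh = (2.2)(9.81)(9.8) = 211.50 J
Friction removes W_f = μ_k mg d = (0.12)(2.2)(9.81)(3.7) = 9.582 J
Energy reaching the spring: E = 211.50 − 9.582 = 201.92 J
At max compression ½kx² = E ⇒ x = √(2E/k) = √(2 × 201.92/490) = 0.9078 m

x = 0.91 m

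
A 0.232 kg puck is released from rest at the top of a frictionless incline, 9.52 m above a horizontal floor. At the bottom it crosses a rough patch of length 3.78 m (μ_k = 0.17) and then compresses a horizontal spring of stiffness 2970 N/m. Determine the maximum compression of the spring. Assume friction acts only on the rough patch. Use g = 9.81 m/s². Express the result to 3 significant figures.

x = 0.117 m

Initial energy: E₁ = mgh = (0.232)(9.81)(9.52) = 21.667 J
Friction removes W_f = μ_k mg d = (0.17)(0.232)(9.81)(3.78) = 1.463 J
Energy reaching the spring: E = 21.667 − 1.463 = 20.204 J
At max compression ½kx² = E ⇒ x = √(2E/k) = √(2 × 20.204/2970) = 0.1166 m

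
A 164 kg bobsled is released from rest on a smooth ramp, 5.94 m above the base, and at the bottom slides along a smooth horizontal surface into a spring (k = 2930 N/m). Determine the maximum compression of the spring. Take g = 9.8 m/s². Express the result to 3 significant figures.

x = 2.55 m

At max compression the bobsled is momentarily at rest: mgh = ½kx²
x = √(2mgh/k) = √(2 × 164 × 9.8 × 5.94 / 2930) = 2.553 m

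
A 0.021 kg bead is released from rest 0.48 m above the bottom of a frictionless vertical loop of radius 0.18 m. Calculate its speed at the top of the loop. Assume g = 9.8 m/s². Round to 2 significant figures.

v = 1.5 m/s

Energy conservation: mgh = ½mv_top² + mg(2r)
v_top² = 2g(h − 2r) = 2(9.8)(0.48 − 0.3600) = 2.352
v_top = 1.534 m/s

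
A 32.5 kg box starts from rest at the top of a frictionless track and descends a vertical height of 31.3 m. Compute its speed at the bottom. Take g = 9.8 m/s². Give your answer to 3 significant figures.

v = 24.8 m/s

By conservation of mechanical energy, mgh = ½mv²
The mass cancels from both sides.
v = √(2gh) = √(2 × 9.8 × 31.3) = √613.48 = 24.77 m/s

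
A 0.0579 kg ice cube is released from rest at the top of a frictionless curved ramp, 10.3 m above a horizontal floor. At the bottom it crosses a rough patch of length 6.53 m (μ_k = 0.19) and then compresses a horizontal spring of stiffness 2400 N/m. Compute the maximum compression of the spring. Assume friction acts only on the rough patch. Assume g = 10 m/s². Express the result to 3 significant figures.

x = 0.0661 m

Initial energy: E₁ = mgh = (0.0579)(10)(10.3) = 5.9637 J
Friction removes W_f = μ_k mg d = (0.19)(0.0579)(10)(6.53) = 0.7184 J
Energy reaching the spring: E = 5.9637 − 0.7184 = 5.2453 J
At max compression ½kx² = E ⇒ x = √(2E/k) = √(2 × 5.2453/2400) = 0.06611 m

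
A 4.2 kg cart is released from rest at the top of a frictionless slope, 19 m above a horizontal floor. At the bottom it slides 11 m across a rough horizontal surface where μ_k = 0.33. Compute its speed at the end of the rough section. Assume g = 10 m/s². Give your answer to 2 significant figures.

v = 18 m/s

Applying the work–energy principle:
mgh = ½mv² + μ_k m g d
W_f = μ_k mg d = (0.33)(4.2)(10)(11) = 152.5 J
½mv² = mgh − W_f = 798.00 − 152.5 = 645.54 J
v = √(2 × 645.54/4.2) = 17.53 m/s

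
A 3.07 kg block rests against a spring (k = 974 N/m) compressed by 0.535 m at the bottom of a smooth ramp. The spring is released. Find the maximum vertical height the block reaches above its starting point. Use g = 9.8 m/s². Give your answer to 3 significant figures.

h = 4.63 m

At maximum height the block is at rest, so ½kx² = mgh
h = kx²/(2mg) = (974)(0.535)²/(2 × 3.07 × 9.8) = 4.633 m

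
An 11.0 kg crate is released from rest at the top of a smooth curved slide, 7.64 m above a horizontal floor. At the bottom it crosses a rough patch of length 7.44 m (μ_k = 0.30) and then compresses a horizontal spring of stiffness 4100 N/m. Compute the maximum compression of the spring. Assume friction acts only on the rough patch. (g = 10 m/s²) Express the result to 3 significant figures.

x = 0.539 m

Initial energy: E₁ = mgh = (11.0)(10)(7.64) = 840.40 J
Friction removes W_f = μ_k mg d = (0.30)(11.0)(10)(7.44) = 245.5 J
Energy reaching the spring: E = 840.40 − 245.5 = 594.88 J
At max compression ½kx² = E ⇒ x = √(2E/k) = √(2 × 594.88/4100) = 0.5387 m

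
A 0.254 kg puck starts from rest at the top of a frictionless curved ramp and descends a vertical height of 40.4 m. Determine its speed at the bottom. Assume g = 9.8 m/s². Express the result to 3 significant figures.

Energy conservation between the two points: mgh = ½mv²
v = √(2gh) = √(2 × 9.8 × 40.4) = √791.84 = 28.14 m/s

v = 28.1 m/s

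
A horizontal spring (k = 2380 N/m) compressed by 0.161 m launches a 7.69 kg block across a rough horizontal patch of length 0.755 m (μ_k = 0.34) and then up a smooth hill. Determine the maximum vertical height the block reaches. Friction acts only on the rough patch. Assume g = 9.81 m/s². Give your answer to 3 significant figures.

h = 0.152 m

Spring energy: E₀ = ½kx² = ½(2380)(0.161)² = 30.846 J
Friction: W_f = μ_k mg d = (0.34)(7.69)(9.81)(0.755) = 19.37 J
Energy at base of ramp: E = 30.846 − 19.37 = 11.481 J
At max height all remaining energy is PE: mgh = E ⇒ h = E/(mg) = 11.481/(7.69 × 9.81) = 0.1522 m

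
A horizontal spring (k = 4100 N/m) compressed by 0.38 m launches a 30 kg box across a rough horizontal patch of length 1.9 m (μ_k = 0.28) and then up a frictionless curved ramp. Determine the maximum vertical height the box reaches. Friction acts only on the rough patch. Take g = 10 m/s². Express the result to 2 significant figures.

Spring energy: E₀ = ½kx² = ½(4100)(0.38)² = 296.02 J
Friction: W_f = μ_k mg d = (0.28)(30)(10)(1.9) = 159.6 J
Energy at base of ramp: E = 296.02 − 159.6 = 136.42 J
At max height all remaining energy is PE: mgh = E ⇒ h = E/(mg) = 136.42/(30 × 10) = 0.4547 m

h = 0.45 m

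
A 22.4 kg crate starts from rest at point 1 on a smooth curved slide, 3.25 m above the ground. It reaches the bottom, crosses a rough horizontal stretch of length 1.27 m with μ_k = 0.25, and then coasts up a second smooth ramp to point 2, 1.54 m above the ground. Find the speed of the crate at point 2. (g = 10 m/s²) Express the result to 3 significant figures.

v = 5.28 m/s

Energy at 1: mgh₁ = (22.4)(10)(3.25) = 728.00 J
Friction loss: W_f = μ_k mg d = 71.12 J
At 2: ½mv² + mgh₂ = mgh₁ − W_f
½mv² = 728.00 − 71.12 − 344.96 = 311.92 J
v = √(2 × 311.92/22.4) = 5.277 m/s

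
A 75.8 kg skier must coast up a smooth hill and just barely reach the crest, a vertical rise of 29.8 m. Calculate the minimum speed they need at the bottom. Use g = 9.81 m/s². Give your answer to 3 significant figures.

At the top they are momentarily at rest, so all KE converts to PE: ½mv² = mgh
v = √(2gh) = √(2 × 9.81 × 29.8) = 24.18 m/s

v = 24.2 m/s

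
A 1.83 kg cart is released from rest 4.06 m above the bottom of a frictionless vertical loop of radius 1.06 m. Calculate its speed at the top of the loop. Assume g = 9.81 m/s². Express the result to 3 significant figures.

Energy conservation: mgh = ½mv_top² + mg(2r)
v_top² = 2g(h − 2r) = 2(9.81)(4.06 − 2.120) = 38.06
v_top = 6.170 m/s

v = 6.17 m/s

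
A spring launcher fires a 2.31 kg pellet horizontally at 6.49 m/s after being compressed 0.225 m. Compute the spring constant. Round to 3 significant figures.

Spring PE at full compression equals KE at release: ½kx² = ½mv²
k = mv²/x² = (2.31)(6.49)²/(0.225)² = 1922 N/m

k = 1920 N/m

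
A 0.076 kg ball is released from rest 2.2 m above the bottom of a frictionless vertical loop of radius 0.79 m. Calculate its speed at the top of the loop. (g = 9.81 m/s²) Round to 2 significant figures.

v = 3.5 m/s

Energy conservation: mgh = ½mv_top² + mg(2r)
v_top² = 2g(h − 2r) = 2(9.81)(2.2 − 1.580) = 12.16
v_top = 3.488 m/s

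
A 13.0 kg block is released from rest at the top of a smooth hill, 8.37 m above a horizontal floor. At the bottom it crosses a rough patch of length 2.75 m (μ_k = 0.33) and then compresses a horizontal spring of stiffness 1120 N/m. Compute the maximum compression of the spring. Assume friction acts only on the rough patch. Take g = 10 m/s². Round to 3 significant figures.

Initial energy: E₁ = mgh = (13.0)(10)(8.37) = 1088.1 J
Friction removes W_f = μ_k mg d = (0.33)(13.0)(10)(2.75) = 118.0 J
Energy reaching the spring: E = 1088.1 − 118.0 = 970.12 J
At max compression ½kx² = E ⇒ x = √(2E/k) = √(2 × 970.12/1120) = 1.316 m

x = 1.32 m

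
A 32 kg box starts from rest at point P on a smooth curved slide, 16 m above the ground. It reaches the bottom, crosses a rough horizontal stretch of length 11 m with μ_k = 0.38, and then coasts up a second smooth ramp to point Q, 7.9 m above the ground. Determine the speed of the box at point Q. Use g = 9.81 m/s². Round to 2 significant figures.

v = 8.8 m/s

Energy at P: mgh₁ = (32)(9.81)(16) = 5022.7 J
Friction loss: W_f = μ_k mg d = 1312 J
At Q: ½mv² + mgh₂ = mgh₁ − W_f
½mv² = 5022.7 − 1312 − 2480.0 = 1230.6 J
v = √(2 × 1230.6/32) = 8.770 m/s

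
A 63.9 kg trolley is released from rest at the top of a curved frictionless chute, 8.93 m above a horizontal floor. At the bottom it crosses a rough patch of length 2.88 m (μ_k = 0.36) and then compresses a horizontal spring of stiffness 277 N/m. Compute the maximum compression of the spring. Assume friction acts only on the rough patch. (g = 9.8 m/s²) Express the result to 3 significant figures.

x = 5.97 m

Initial energy: E₁ = mgh = (63.9)(9.8)(8.93) = 5592.1 J
Friction removes W_f = μ_k mg d = (0.36)(63.9)(9.8)(2.88) = 649.3 J
Energy reaching the spring: E = 5592.1 − 649.3 = 4942.9 J
At max compression ½kx² = E ⇒ x = √(2E/k) = √(2 × 4942.9/277) = 5.974 m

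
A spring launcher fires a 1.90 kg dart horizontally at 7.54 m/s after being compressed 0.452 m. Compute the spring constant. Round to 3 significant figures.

k = 529 N/m

½kx² = ½mv²
k = mv²/x² = (1.90)(7.54)²/(0.452)² = 528.7 N/m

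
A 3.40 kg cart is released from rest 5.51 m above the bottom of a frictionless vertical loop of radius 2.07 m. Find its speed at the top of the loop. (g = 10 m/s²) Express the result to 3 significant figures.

v = 5.23 m/s

Energy conservation: mgh = ½mv_top² + mg(2r)
v_top² = 2g(h − 2r) = 2(10)(5.51 − 4.140) = 27.40
v_top = 5.235 m/s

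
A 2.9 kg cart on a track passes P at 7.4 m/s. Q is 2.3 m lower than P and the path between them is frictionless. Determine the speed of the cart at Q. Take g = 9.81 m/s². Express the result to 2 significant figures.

v = 10 m/s

Energy conservation between the two points: ½mv₀² + mgh = ½mv²
v² = v₀² + 2gh = (7.4)² + 2(9.81)(2.3) = 99.886
v = √99.886 = 9.994 m/s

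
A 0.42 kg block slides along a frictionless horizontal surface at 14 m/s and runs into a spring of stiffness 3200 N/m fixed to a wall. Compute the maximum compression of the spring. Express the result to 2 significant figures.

All KE is stored as spring PE at maximum compression: ½mv² = ½kx²
x = v√(m/k) = 14 × √(0.42/3200) = 0.1604 m

x = 0.16 m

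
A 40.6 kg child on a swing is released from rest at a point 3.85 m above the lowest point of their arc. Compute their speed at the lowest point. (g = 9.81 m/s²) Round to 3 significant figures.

Mechanical energy is conserved (no friction): mgh = ½mv²
v = √(2gh) = √(2 × 9.81 × 3.85) = √75.537 = 8.691 m/s

v = 8.69 m/s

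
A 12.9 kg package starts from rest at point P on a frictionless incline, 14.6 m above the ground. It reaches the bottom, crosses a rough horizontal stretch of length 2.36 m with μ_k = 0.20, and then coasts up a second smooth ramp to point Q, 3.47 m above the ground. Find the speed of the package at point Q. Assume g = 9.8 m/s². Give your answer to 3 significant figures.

Energy at P: mgh₁ = (12.9)(9.8)(14.6) = 1845.7 J
Friction loss: W_f = μ_k mg d = 59.67 J
At Q: ½mv² + mgh₂ = mgh₁ − W_f
½mv² = 1845.7 − 59.67 − 438.68 = 1347.4 J
v = √(2 × 1347.4/12.9) = 14.45 m/s

v = 14.5 m/s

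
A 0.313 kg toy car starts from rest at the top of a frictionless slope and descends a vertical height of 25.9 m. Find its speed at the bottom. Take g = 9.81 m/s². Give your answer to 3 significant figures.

v = 22.5 m/s

Equating total energy at the two states: mgh = ½mv²
The mass cancels from both sides.
v = √(2gh) = √(2 × 9.81 × 25.9) = √508.16 = 22.54 m/s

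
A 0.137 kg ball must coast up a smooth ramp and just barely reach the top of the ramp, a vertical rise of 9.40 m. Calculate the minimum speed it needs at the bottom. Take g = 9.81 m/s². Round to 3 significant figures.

v = 13.6 m/s

At the top it is momentarily at rest, so all KE converts to PE: ½mv² = mgh
v = √(2gh) = √(2 × 9.81 × 9.40) = 13.58 m/s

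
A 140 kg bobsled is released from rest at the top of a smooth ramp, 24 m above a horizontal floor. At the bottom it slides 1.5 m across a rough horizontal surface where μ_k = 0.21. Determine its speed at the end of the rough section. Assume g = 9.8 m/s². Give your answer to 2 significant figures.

v = 22 m/s

Energy at the top = energy at the end + work done against friction:
mgh = ½mv² + μ_k m g d
W_f = μ_k mg d = (0.21)(140)(9.8)(1.5) = 432.2 J
½mv² = mgh − W_f = 32928 − 432.2 = 32496 J
v = √(2 × 32496/140) = 21.55 m/s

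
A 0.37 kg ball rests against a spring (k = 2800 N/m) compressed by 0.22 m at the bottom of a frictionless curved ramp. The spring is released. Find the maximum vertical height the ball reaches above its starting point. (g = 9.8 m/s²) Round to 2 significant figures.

h = 19 m

At maximum height the ball is at rest, so ½kx² = mgh
h = kx²/(2mg) = (2800)(0.22)²/(2 × 0.37 × 9.8) = 18.69 m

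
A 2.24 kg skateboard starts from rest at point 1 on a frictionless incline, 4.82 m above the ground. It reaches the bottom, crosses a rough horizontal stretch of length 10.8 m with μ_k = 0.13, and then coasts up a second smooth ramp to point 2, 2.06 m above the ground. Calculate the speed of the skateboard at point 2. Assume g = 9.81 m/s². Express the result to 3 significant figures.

Energy at 1: mgh₁ = (2.24)(9.81)(4.82) = 105.92 J
Friction loss: W_f = μ_k mg d = 30.85 J
At 2: ½mv² + mgh₂ = mgh₁ − W_f
½mv² = 105.92 − 30.85 − 45.267 = 29.797 J
v = √(2 × 29.797/2.24) = 5.158 m/s

v = 5.16 m/s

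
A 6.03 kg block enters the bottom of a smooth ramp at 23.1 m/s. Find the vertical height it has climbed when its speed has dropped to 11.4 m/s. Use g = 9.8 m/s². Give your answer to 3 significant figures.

Energy balance between the two points: ½mv₁² = ½mv₂² + mgh
h = (v₁² − v₂²)/(2g) = (23.1² − 11.4²)/(2 × 9.8) = 20.59 m

h = 20.6 m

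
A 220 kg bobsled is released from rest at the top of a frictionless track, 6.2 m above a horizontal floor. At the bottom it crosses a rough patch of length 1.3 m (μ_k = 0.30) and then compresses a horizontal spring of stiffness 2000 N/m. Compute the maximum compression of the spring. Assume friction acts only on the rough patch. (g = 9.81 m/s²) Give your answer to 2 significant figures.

x = 3.5 m

Initial energy: E₁ = mgh = (220)(9.81)(6.2) = 13381 J
Friction removes W_f = μ_k mg d = (0.30)(220)(9.81)(1.3) = 841.7 J
Energy reaching the spring: E = 13381 − 841.7 = 12539 J
At max compression ½kx² = E ⇒ x = √(2E/k) = √(2 × 12539/2000) = 3.541 m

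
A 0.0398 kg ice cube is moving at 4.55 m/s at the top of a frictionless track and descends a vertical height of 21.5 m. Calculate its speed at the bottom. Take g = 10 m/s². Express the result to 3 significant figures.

Mechanical energy is conserved (no friction): ½mv₀² + mgh = ½mv²
The mass cancels from both sides.
v² = v₀² + 2gh = (4.55)² + 2(10)(21.5) = 450.70
v = √450.70 = 21.23 m/s

v = 21.2 m/s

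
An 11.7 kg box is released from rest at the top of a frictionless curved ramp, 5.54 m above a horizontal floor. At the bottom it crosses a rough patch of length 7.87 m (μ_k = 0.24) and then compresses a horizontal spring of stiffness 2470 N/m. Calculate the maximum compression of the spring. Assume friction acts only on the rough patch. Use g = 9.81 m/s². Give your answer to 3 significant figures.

Initial energy: E₁ = mgh = (11.7)(9.81)(5.54) = 635.86 J
Friction removes W_f = μ_k mg d = (0.24)(11.7)(9.81)(7.87) = 216.8 J
Energy reaching the spring: E = 635.86 − 216.8 = 419.07 J
At max compression ½kx² = E ⇒ x = √(2E/k) = √(2 × 419.07/2470) = 0.5825 m

x = 0.583 m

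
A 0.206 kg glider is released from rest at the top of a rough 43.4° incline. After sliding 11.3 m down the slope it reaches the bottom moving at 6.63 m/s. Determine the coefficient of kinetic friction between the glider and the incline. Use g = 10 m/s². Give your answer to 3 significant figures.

mgh = ½mv² + μ_k (mg cosθ) L, with h = L sinθ
mgL sinθ = 15.994 J; ½mv² = 4.5276 J
W_f = 15.994 − 4.5276 = 11.47 J
μ_k = W_f/(mg cosθ · L) = 11.47/(1.497 × 11.3) = 0.6780

μ_k = 0.678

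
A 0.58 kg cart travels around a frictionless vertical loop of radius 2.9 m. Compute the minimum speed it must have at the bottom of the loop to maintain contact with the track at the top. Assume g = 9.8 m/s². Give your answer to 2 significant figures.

v = 12 m/s

At the top: mg = mv_top²/r ⇒ v_top² = gr = 28.42 m²/s²
Energy from bottom to top (height 2r): ½mv_bot² = ½mv_top² + mg(2r)
v_bot² = gr + 4gr = 5gr = 142.1
v_bot = √(5gr) = 11.92 m/s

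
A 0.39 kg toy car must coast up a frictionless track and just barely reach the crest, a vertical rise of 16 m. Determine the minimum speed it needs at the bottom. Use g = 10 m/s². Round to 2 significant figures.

At the top it is momentarily at rest, so all KE converts to PE: ½mv² = mgh
v = √(2gh) = √(2 × 10 × 16) = 17.89 m/s

v = 18 m/s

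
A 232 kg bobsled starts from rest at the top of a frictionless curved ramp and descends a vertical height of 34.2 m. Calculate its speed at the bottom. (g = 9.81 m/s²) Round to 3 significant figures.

v = 25.9 m/s

Mechanical energy is conserved (no friction): mgh = ½mv²
v = √(2gh) = √(2 × 9.81 × 34.2) = √671.00 = 25.90 m/s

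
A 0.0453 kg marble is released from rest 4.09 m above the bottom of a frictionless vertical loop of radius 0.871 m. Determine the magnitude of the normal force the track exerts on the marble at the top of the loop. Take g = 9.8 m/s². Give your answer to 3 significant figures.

N = 1.95 N

Energy from release to top (height 2r): mgh = ½mv_top² + mg(2r)
v_top² = 2g(h − 2r) = 2(9.8)(4.09 − 1.742) = 46.021 m²/s²
At the top, both N and weight point toward the centre: N + mg = mv_top²/r
N = m(v_top²/r − g) = 0.0453(46.021/0.871 − 9.8) = 1.950 N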